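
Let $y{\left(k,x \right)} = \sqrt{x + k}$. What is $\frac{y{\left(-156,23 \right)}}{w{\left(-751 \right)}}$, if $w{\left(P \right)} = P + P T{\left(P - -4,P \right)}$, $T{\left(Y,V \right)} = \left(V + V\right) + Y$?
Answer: $\frac{i \sqrt{133}}{1688248} \approx 6.8311 \cdot 10^{-6} i$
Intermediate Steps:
$y{\left(k,x \right)} = \sqrt{k + x}$
$T{\left(Y,V \right)} = Y + 2 V$ ($T{\left(Y,V \right)} = 2 V + Y = Y + 2 V$)
$w{\left(P \right)} = P + P \left(4 + 3 P\right)$ ($w{\left(P \right)} = P + P \left(\left(P - -4\right) + 2 P\right) = P + P \left(\left(P + 4\right) + 2 P\right) = P + P \left(\left(4 + P\right) + 2 P\right) = P + P \left(4 + 3 P\right)$)
$\frac{y{\left(-156,23 \right)}}{w{\left(-751 \right)}} = \frac{\sqrt{-156 + 23}}{\left(-751\right) \left(5 + 3 \left(-751\right)\right)} = \frac{\sqrt{-133}}{\left(-751\right) \left(5 - 2253\right)} = \frac{i \sqrt{133}}{\left(-751\right) \left(-2248\right)} = \frac{i \sqrt{133}}{1688248}$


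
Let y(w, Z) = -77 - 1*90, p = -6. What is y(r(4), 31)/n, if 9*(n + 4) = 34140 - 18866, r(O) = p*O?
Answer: -1503/15238 ≈ -0.098635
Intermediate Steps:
r(O) = -6*O
y(w, Z) = -167 (y(w, Z) = -77 - 90 = -167)
n = 15238/9 (n = -4 + (34140 - 18866)/9 = -4 + (⅑)*15274 = -4 + 15274/9 = 15238/9 ≈ 1693.1)
y(r(4), 31)/n = -167/15238/9 = -167*9/15238 = -1503/15238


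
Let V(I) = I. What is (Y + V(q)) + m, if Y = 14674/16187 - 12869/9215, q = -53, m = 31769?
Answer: 4730787120187/149163205 ≈ 31716.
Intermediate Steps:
Y = -73089593/149163205 (Y = 14674*(1/16187) - 12869*1/9215 = 14674/16187 - 12869/9215 = -73089593/149163205 ≈ -0.49000)
(Y + V(q)) + m = (-73089593/149163205 - 53) + 31769 = -7978739458/149163205 + 31769 = 4730787120187/149163205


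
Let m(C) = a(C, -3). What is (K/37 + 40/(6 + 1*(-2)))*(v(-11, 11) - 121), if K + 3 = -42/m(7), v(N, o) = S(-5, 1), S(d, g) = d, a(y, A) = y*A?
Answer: -46494/37 ≈ -1256.6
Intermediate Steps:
a(y, A) = A*y
m(C) = -3*C
v(N, o) = -5
K = -1 (K = -3 - 42/((-3*7)) = -3 - 42/(-21) = -3 - 42*(-1/21) = -3 + 2 = -1)
(K/37 + 40/(6 + 1*(-2)))*(v(-11, 11) - 121) = (-1/37 + 40/(6 + 1*(-2)))*(-5 - 121) = (-1*1/37 + 40/(6 - 2))*(-126) = (-1/37 + 40/4)*(-126) = (-1/37 + 40*(1/4))*(-126) = (-1/37 + 10)*(-126) = (369/37)*(-126) = -46494/37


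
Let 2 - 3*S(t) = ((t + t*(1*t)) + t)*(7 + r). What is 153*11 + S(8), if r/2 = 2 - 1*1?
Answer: 4331/3 ≈ 1443.7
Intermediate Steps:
r = 2 (r = 2*(2 - 1*1) = 2*(2 - 1) = 2*1 = 2)
S(t) = ⅔ - 6*t - 3*t² (S(t) = ⅔ - ((t + t*(1*t)) + t)*(7 + 2)/3 = ⅔ - ((t + t*t) + t)*9/3 = ⅔ - ((t + t²) + t)*9/3 = ⅔ - (t² + 2*t)*9/3 = ⅔ - (9*t² + 18*t)/3 = ⅔ + (-6*t - 3*t²) = ⅔ - 6*t - 3*t²)
153*11 + S(8) = 153*11 + (⅔ - 6*8 - 3*8²) = 1683 + (⅔ - 48 - 3*64) = 1683 + (⅔ - 48 - 192) = 1683 - 718/3 = 4331/3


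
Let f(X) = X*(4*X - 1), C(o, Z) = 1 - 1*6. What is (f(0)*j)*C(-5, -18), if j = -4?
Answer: 0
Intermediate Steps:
C(o, Z) = -5 (C(o, Z) = 1 - 6 = -5)
f(X) = X*(-1 + 4*X)
(f(0)*j)*C(-5, -18) = ((0*(-1 + 4*0))*(-4))*(-5) = ((0*(-1 + 0))*(-4))*(-5) = ((0*(-1))*(-4))*(-5) = (0*(-4))*(-5) = 0*(-5) = 0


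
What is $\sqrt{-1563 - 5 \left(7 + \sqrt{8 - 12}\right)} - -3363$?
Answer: $3363 + \sqrt{-1598 - 10 i} \approx 3363.1 - 39.975 i$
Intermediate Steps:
$\sqrt{-1563 - 5 \left(7 + \sqrt{8 - 12}\right)} - -3363 = \sqrt{-1563 - 5 \left(7 + \sqrt{-4}\right)} + 3363 = \sqrt{-1563 - 5 \left(7 + 2 i\right)} + 3363 = \sqrt{-1563 - \left(35 + 10 i\right)} + 3363 = \sqrt{-1598 - 10 i} + 3363 = 3363 + \sqrt{-1598 - 10 i}$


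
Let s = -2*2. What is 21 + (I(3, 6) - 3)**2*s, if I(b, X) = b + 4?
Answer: -43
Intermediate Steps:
I(b, X) = 4 + b
s = -4
21 + (I(3, 6) - 3)**2*s = 21 + ((4 + 3) - 3)**2*(-4) = 21 + (7 - 3)**2*(-4) = 21 + 4**2*(-4) = 21 + 16*(-4) = 21 - 64 = -43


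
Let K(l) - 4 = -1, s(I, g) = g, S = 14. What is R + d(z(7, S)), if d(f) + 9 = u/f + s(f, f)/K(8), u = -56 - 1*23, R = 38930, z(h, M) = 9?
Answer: 350237/9 ≈ 38915.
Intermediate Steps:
K(l) = 3 (K(l) = 4 - 1 = 3)
u = -79 (u = -56 - 23 = -79)
d(f) = -9 - 79/f + f/3 (d(f) = -9 + (-79/f + f/3) = -9 - 79/f + f/3)
R + d(z(7, S)) = 38930 + (-9 - 79/9 + (1/3)*9) = 38930 + (-9 - 79*1/9 + 3) = 38930 + (-9 - 79/9 + 3) = 38930 - 133/9 = 350237/9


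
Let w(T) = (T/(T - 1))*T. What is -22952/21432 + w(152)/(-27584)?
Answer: -9878132/9176421 ≈ -1.0765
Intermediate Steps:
w(T) = T²/(-1 + T) (w(T) = (T/(-1 + T))*T = T²/(-1 + T))
-22952/21432 + w(152)/(-27584) = -22952/21432 + (152²/(-1 + 152))/(-27584) = -22952*1/21432 + (23104/151)*(-1/27584) = -151/141 + (23104*(1/151))*(-1/27584) = -151/141 + (23104/151)*(-1/27584) = -151/141 - 361/65081 = -9878132/9176421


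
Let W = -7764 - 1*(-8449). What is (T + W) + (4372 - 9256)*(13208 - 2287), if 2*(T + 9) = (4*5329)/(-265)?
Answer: -14134444978/265 ≈ -5.3338e+7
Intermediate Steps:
W = 685 (W = -7764 + 8449 = 685)
T = -13043/265 (T = -9 + ((4*5329)/(-265))/2 = -9 + (21316*(-1/265))/2 = -9 + (½)*(-21316/265) = -9 - 10658/265 = -13043/265 ≈ -49.219)
(T + W) + (4372 - 9256)*(13208 - 2287) = (-13043/265 + 685) + (4372 - 9256)*(13208 - 2287) = 168482/265 - 4884*10921 = 168482/265 - 53338164 = -14134444978/265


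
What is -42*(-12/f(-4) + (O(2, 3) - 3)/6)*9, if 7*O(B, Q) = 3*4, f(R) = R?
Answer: -1053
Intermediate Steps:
O(B, Q) = 12/7 (O(B, Q) = (3*4)/7 = (⅐)*12 = 12/7)
-42*(-12/f(-4) + (O(2, 3) - 3)/6)*9 = -42*(-12/(-4) + (12/7 - 3)/6)*9 = -42*(-12*(-¼) - 9/7*⅙)*9 = -42*(3 - 3/14)*9 = -42*39/14*9 = -117*9 = -1053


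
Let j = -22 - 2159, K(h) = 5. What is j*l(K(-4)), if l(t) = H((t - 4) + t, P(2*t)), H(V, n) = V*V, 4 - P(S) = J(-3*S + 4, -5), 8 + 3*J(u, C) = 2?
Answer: -78516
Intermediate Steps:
J(u, C) = -2 (J(u, C) = -8/3 + (⅓)*2 = -8/3 + ⅔ = -2)
P(S) = 6 (P(S) = 4 - 1*(-2) = 4 + 2 = 6)
H(V, n) = V²
l(t) = (-4 + 2*t)² (l(t) = ((t - 4) + t)² = ((-4 + t) + t)² = (-4 + 2*t)²)
j = -2181
j*l(K(-4)) = -8724*(-2 + 5)² = -8724*3² = -8724*9 = -2181*36 = -78516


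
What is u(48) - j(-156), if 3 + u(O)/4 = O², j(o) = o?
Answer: 9360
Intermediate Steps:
u(O) = -12 + 4*O²
u(48) - j(-156) = (-12 + 4*48²) - 1*(-156) = (-12 + 4*2304) + 156 = (-12 + 9216) + 156 = 9204 + 156 = 9360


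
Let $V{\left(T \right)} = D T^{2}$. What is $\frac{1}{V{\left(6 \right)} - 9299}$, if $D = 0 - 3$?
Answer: $- \frac{1}{9407} \approx -0.0001063$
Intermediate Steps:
$D = -3$
$V{\left(T \right)} = - 3 T^{2}$
$\frac{1}{V{\left(6 \right)} - 9299} = \frac{1}{- 3 \cdot 6^{2} - 9299} = \frac{1}{\left(-3\right) 36 - 9299} = \frac{1}{-108 - 9299} = \frac{1}{-9407} = - \frac{1}{9407}$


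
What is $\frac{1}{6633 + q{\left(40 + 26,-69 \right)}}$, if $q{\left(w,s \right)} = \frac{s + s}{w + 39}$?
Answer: $\frac{35}{232109} \approx 0.00015079$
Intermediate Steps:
$q{\left(w,s \right)} = \frac{2 s}{39 + w}$
$\frac{1}{6633 + q{\left(40 + 26,-69 \right)}} = \frac{1}{6633 + 2 \left(-69\right) \frac{1}{39 + \left(40 + 26\right)}} = \frac{1}{6633 + 2 \left(-69\right) \frac{1}{39 + 66}} = \frac{1}{6633 + 2 \left(-69\right) \frac{1}{105}} = \frac{1}{6633 - \frac{46}{35}} = \frac{1}{\frac{232109}{35}} = \frac{35}{232109}$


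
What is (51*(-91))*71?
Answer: -329511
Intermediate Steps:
(51*(-91))*71 = -4641*71 = -329511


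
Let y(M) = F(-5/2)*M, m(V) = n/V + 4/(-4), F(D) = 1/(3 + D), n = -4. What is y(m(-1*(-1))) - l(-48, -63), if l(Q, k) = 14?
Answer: -24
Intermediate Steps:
m(V) = -1 - 4/V (m(V) = -4/V + 4/(-4) = -4/V + 4*(-¼) = -4/V - 1 = -1 - 4/V)
y(M) = 2*M (y(M) = M/(3 - 5/2) = M/(½) = 2*M)
y(m(-1*(-1))) - l(-48, -63) = 2*((-4 - (-1)*(-1))/((-1*(-1)))) - 1*14 = 2*((-4 - 1*1)/1) - 14 = 2*(1*(-4 - 1)) - 14 = 2*(1*(-5)) - 14 = 2*(-5) - 14 = -10 - 14 = -24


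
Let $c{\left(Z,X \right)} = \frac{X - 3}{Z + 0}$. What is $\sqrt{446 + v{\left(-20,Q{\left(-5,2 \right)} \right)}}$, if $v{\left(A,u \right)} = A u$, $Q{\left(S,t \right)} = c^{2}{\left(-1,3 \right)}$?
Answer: $\sqrt{446} \approx 21.119$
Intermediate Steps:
$c{\left(Z,X \right)} = \frac{-3 + X}{Z}$
$Q{\left(S,t \right)} = 0$ ($Q{\left(S,t \right)} = \left(\frac{-3 + 3}{-1}\right)^{2} = \left(\left(-1\right) 0\right)^{2} = 0^{2} = 0$)
$\sqrt{446 + v{\left(-20,Q{\left(-5,2 \right)} \right)}} = \sqrt{446 - 0} = \sqrt{446 + 0} = \sqrt{446}$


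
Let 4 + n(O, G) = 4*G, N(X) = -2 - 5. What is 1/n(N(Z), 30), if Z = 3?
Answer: 1/116 ≈ 0.0086207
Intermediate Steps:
N(X) = -7
n(O, G) = -4 + 4*G
1/n(N(Z), 30) = 1/(-4 + 4*30) = 1/(-4 + 120) = 1/116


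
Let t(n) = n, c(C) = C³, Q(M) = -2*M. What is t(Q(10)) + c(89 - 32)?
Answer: 185173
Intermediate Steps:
t(Q(10)) + c(89 - 32) = -2*10 + (89 - 32)³ = -20 + 57³ = -20 + 185193 = 185173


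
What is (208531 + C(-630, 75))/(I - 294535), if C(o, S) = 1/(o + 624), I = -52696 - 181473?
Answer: -1251185/3172224 ≈ -0.39442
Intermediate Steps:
I = -234169
C(o, S) = 1/(624 + o)
(208531 + C(-630, 75))/(I - 294535) = (208531 + 1/(624 - 630))/(-234169 - 294535) = (208531 + 1/(-6))/(-528704) = (208531 - ⅙)*(-1/528704) = (1251185/6)*(-1/528704) = -1251185/3172224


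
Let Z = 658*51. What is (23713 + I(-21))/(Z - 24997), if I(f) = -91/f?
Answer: 71152/25683 ≈ 2.7704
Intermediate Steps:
Z = 33558
(23713 + I(-21))/(Z - 24997) = (23713 - 91/(-21))/(33558 - 24997) = (23713 - 91*(-1/21))/8561 = (23713 + 13/3)*(1/8561) = (71152/3)*(1/8561) = 71152/25683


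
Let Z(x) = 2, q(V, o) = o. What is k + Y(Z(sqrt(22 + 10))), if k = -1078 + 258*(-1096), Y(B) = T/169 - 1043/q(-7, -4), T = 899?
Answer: -191700033/676 ≈ -2.8358e+5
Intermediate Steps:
Y(B) = 179863/676 (Y(B) = 899/169 - 1043/(-4) = 899*(1/169) - 1043*(-1/4) = 899/169 + 1043/4 = 179863/676)
k = -283846 (k = -1078 - 282768 = -283846)
k + Y(Z(sqrt(22 + 10))) = -283846 + 179863/676 = -191700033/676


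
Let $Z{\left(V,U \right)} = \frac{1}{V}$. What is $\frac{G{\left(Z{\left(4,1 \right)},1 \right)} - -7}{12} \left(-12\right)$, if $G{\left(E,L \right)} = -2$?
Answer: $-5$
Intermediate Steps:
$\frac{G{\left(Z{\left(4,1 \right)},1 \right)} - -7}{12} \left(-12\right) = \frac{-2 - -7}{12} \left(-12\right) = \left(-2 + 7\right) \frac{1}{12} \left(-12\right) = 5 \cdot \frac{1}{12} \left(-12\right) = \frac{5}{12} \left(-12\right) = -5$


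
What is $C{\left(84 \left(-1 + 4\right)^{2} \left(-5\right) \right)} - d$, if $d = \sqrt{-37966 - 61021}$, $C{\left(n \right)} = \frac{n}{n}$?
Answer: $1 - i \sqrt{98987} \approx 1.0 - 314.62 i$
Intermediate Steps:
$C{\left(n \right)} = 1$
$d = i \sqrt{98987}$ ($d = \sqrt{-98987} = i \sqrt{98987} \approx 314.62 i$)
$C{\left(84 \left(-1 + 4\right)^{2} \left(-5\right) \right)} - d = 1 - i \sqrt{98987}$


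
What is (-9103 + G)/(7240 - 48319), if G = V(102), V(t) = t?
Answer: 9001/41079 ≈ 0.21911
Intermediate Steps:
G = 102
(-9103 + G)/(7240 - 48319) = (-9103 + 102)/(7240 - 48319) = -9001/(-41079) = -9001*(-1/41079) = 9001/41079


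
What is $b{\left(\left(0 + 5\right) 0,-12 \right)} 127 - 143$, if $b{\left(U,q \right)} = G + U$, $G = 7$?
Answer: $746$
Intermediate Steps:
$b{\left(U,q \right)} = 7 + U$
$b{\left(\left(0 + 5\right) 0,-12 \right)} 127 - 143 = \left(7 + \left(0 + 5\right) 0\right) 127 - 143 = \left(7 + 5 \cdot 0\right) 127 - 143 = \left(7 + 0\right) 127 - 143 = 7 \cdot 127 - 143 = 889 - 143 = 746$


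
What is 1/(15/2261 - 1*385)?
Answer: -2261/870470 ≈ -0.0025974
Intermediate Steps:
1/(15/2261 - 1*385) = 1/(15*(1/2261) - 385) = 1/(15/2261 - 385) = 1/(-870470/2261) = -2261/870470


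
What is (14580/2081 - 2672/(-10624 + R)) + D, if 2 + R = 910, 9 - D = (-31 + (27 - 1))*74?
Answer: 1952554799/5054749 ≈ 386.28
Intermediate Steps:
D = 379 (D = 9 - (-31 + (27 - 1))*74 = 9 - (-31 + 26)*74 = 9 - (-5)*74 = 9 - 1*(-370) = 9 + 370 = 379)
R = 908 (R = -2 + 910 = 908)
(14580/2081 - 2672/(-10624 + R)) + D = (14580/2081 - 2672/(-10624 + 908)) + 379 = (14580*(1/2081) - 2672/(-9716)) + 379 = (14580/2081 - 2672*(-1/9716)) + 379 = (14580/2081 + 668/2429) + 379 = 36804928/5054749 + 379 = 1952554799/5054749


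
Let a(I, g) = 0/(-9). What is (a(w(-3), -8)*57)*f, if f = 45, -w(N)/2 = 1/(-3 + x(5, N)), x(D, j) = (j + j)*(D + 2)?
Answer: 0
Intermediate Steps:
x(D, j) = 2*j*(2 + D) (x(D, j) = (2*j)*(2 + D) = 2*j*(2 + D))
w(N) = -2/(-3 + 14*N) (w(N) = -2/(-3 + 2*N*(2 + 5)) = -2/(-3 + 2*N*7) = -2/(-3 + 14*N))
a(I, g) = 0 (a(I, g) = 0*(-1/9) = 0)
(a(w(-3), -8)*57)*f = (0*57)*45 = 0*45 = 0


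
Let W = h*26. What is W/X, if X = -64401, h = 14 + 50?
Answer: -1664/64401 ≈ -0.025838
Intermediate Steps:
h = 64
W = 1664 (W = 64*26 = 1664)
W/X = 1664/(-64401) = 1664*(-1/64401) = -1664/64401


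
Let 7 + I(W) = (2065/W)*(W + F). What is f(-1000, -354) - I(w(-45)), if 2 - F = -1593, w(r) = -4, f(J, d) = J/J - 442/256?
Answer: 105134083/128 ≈ 8.2136e+5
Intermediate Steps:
f(J, d) = -93/128 (f(J, d) = 1 - 442*1/256 = 1 - 221/128 = -93/128)
F = 1595 (F = 2 - 1*(-1593) = 2 + 1593 = 1595)
I(W) = -7 + 2065*(1595 + W)/W (I(W) = -7 + (2065/W)*(W + 1595) = -7 + (2065/W)*(1595 + W) = -7 + 2065*(1595 + W)/W)
f(-1000, -354) - I(w(-45)) = -93/128 - (2058 + 3293675/(-4)) = -93/128 - (2058 + 3293675*(-¼)) = -93/128 - (2058 - 3293675/4) = -93/128 - 1*(-3285443/4) = -93/128 + 3285443/4 = 105134083/128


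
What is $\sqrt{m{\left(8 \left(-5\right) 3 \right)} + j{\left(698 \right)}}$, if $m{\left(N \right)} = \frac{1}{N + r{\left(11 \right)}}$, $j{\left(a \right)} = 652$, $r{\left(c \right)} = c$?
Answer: $\frac{\sqrt{7746303}}{109} \approx 25.534$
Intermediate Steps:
$m{\left(N \right)} = \frac{1}{11 + N}$ ($m{\left(N \right)} = \frac{1}{N + 11} = \frac{1}{11 + N}$)
$\sqrt{m{\left(8 \left(-5\right) 3 \right)} + j{\left(698 \right)}} = \sqrt{\frac{1}{11 + 8 \left(-5\right) 3} + 652} = \sqrt{\frac{1}{11 - 120} + 652} = \sqrt{\frac{1}{-109} + 652} = \sqrt{- \frac{1}{109} + 652} = \sqrt{\frac{71067}{109}} = \frac{\sqrt{7746303}}{109}$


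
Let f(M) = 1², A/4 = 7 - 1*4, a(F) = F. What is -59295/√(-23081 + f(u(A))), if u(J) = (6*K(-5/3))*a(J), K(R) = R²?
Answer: 11859*I*√5770/2308 ≈ 390.3*I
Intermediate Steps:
A = 12 (A = 4*(7 - 1*4) = 4*(7 - 4) = 4*3 = 12)
u(J) = 50*J/3 (u(J) = (6*(-5/3)²)*J = (6*(25/9))*J = 50*J/3)
f(M) = 1
-59295/√(-23081 + f(u(A))) = -59295/√(-23081 + 1) = -59295*(-I*√5770/11540) = -(-11859)*I*√5770/2308 = 11859*I*√5770/2308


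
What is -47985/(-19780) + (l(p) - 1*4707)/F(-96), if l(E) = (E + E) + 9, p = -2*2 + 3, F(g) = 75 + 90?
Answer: -3401939/130548 ≈ -26.059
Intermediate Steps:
F(g) = 165
p = -1 (p = -4 + 3 = -1)
l(E) = 9 + 2*E (l(E) = 2*E + 9 = 9 + 2*E)
-47985/(-19780) + (l(p) - 1*4707)/F(-96) = -47985/(-19780) + ((9 + 2*(-1)) - 1*4707)/165 = -47985*(-1/19780) + ((9 - 2) - 4707)*(1/165) = 9597/3956 + (7 - 4707)*(1/165) = 9597/3956 - 4700*1/165 = 9597/3956 - 940/33 = -3401939/130548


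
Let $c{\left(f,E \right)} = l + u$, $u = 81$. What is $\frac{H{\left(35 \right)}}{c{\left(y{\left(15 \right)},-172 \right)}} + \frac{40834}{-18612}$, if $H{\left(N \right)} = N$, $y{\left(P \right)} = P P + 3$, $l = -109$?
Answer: $- \frac{64099}{18612} \approx -3.444$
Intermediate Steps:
$y{\left(P \right)} = 3 + P^{2}$ ($y{\left(P \right)} = P^{2} + 3 = 3 + P^{2}$)
$c{\left(f,E \right)} = -28$ ($c{\left(f,E \right)} = -109 + 81 = -28$)
$\frac{H{\left(35 \right)}}{c{\left(y{\left(15 \right)},-172 \right)}} + \frac{40834}{-18612} = \frac{35}{-28} + \frac{40834}{-18612} = 35 \left(- \frac{1}{28}\right) + 40834 \left(- \frac{1}{18612}\right) = - \frac{5}{4} - \frac{20417}{9306} = - \frac{64099}{18612}$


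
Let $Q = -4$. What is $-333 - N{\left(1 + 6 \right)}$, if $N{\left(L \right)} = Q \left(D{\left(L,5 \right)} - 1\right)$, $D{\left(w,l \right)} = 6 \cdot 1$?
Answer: $-313$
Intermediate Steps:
$D{\left(w,l \right)} = 6$
$N{\left(L \right)} = -20$ ($N{\left(L \right)} = - 4 \left(6 - 1\right) = \left(-4\right) 5 = -20$)
$-333 - N{\left(1 + 6 \right)} = -333 - -20 = -333 + 20 = -313$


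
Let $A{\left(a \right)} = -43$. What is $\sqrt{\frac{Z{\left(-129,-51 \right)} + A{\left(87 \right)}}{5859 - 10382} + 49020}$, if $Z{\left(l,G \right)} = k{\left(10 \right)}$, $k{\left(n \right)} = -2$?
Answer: $\frac{\sqrt{1002828275115}}{4523} \approx 221.4$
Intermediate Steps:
$Z{\left(l,G \right)} = -2$
$\sqrt{\frac{Z{\left(-129,-51 \right)} + A{\left(87 \right)}}{5859 - 10382} + 49020} = \sqrt{\frac{-2 - 43}{5859 - 10382} + 49020} = \sqrt{- \frac{45}{-4523} + 49020} = \sqrt{\left(-45\right) \left(- \frac{1}{4523}\right) + 49020} = \sqrt{\frac{45}{4523} + 49020} = \sqrt{\frac{221717505}{4523}} = \frac{\sqrt{1002828275115}}{4523}$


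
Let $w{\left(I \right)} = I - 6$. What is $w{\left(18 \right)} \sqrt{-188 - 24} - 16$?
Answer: $-16 + 24 i \sqrt{53} \approx -16.0 + 174.72 i$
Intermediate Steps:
$w{\left(I \right)} = -6 + I$ ($w{\left(I \right)} = I - 6 = -6 + I$)
$w{\left(18 \right)} \sqrt{-188 - 24} - 16 = \left(-6 + 18\right) \sqrt{-188 - 24} - 16 = 12 \sqrt{-212} - 16 = 12 \cdot 2 i \sqrt{53} - 16 = 24 i \sqrt{53} - 16 = -16 + 24 i \sqrt{53}$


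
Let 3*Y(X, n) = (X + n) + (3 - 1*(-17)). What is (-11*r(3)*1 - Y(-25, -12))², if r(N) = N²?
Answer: 78400/9 ≈ 8711.1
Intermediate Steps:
Y(X, n) = 20/3 + X/3 + n/3 (Y(X, n) = ((X + n) + (3 - 1*(-17)))/3 = ((X + n) + (3 + 17))/3 = ((X + n) + 20)/3 = (20 + X + n)/3 = 20/3 + X/3 + n/3)
(-11*r(3)*1 - Y(-25, -12))² = (-11*3²*1 - (20/3 + (⅓)*(-25) + (⅓)*(-12)))² = (-11*9*1 - (20/3 - 25/3 - 4))² = (-99*1 - 1*(-17/3))² = (-99 + 17/3)² = (-280/3)² = 78400/9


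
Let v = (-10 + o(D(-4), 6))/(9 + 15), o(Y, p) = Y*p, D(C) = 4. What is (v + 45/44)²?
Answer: 2809/1089 ≈ 2.5794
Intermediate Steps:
v = 7/12 (v = (-10 + 4*6)/(9 + 15) = (-10 + 24)/24 = 14*(1/24) = 7/12 ≈ 0.58333)
(v + 45/44)² = (7/12 + 45/44)² = (53/33)² = 2809/1089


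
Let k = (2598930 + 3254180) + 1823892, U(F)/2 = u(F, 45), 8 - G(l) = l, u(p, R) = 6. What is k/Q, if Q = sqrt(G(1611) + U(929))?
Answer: -7677002*I*sqrt(1591)/1591 ≈ -1.9247e+5*I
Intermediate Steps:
G(l) = 8 - l
U(F) = 12 (U(F) = 2*6 = 12)
Q = I*sqrt(1591) (Q = sqrt((8 - 1*1611) + 12) = sqrt((8 - 1611) + 12) = sqrt(-1603 + 12) = sqrt(-1591) = I*sqrt(1591) ≈ 39.887*I)
k = 7677002 (k = 5853110 + 1823892 = 7677002)
k/Q = 7677002/((I*sqrt(1591))) = 7677002*(-I*sqrt(1591)/1591) = -7677002*I*sqrt(1591)/1591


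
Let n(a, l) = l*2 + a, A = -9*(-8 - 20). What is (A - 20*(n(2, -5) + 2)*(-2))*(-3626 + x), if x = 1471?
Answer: -25860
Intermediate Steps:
A = 252 (A = -9*(-28) = 252)
n(a, l) = a + 2*l (n(a, l) = 2*l + a = a + 2*l)
(A - 20*(n(2, -5) + 2)*(-2))*(-3626 + x) = (252 - 20*((2 + 2*(-5)) + 2)*(-2))*(-3626 + 1471) = (252 - 20*((2 - 10) + 2)*(-2))*(-2155) = (252 - 20*(-8 + 2)*(-2))*(-2155) = (252 - 20*(-6)*(-2))*(-2155) = (252 - 10*(-12)*(-2))*(-2155) = (252 + 120*(-2))*(-2155) = (252 - 240)*(-2155) = 12*(-2155) = -25860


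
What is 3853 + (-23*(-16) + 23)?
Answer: 4244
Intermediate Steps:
3853 + (-23*(-16) + 23) = 3853 + (368 + 23) = 3853 + 391 = 4244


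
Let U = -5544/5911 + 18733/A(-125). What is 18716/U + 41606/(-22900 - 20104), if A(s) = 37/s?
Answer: -375960346312333/297621018915506 ≈ -1.2632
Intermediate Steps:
U = -13841550503/218707 (U = -5544/5911 + 18733/((37/(-125))) = -5544*1/5911 + 18733/((37*(-1/125))) = -5544/5911 + 18733/(-37/125) = -5544/5911 + 18733*(-125/37) = -5544/5911 - 2341625/37 = -13841550503/218707 ≈ -63288.)
18716/U + 41606/(-22900 - 20104) = 18716/(-13841550503/218707) + 41606/(-22900 - 20104) = 18716*(-218707/13841550503) + 41606/(-43004) = -4093320212/13841550503 + 41606*(-1/43004) = -4093320212/13841550503 - 20803/21502 = -375960346312333/297621018915506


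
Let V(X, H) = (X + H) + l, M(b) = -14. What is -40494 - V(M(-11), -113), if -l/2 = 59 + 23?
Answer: -40203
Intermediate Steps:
l = -164 (l = -2*(59 + 23) = -2*82 = -164)
V(X, H) = -164 + H + X (V(X, H) = (X + H) - 164 = (H + X) - 164 = -164 + H + X)
-40494 - V(M(-11), -113) = -40494 - (-164 - 113 - 14) = -40494 - 1*(-291) = -40494 + 291 = -40203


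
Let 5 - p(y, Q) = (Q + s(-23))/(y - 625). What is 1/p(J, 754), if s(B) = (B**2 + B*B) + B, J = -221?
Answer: 846/6019 ≈ 0.14055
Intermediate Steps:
s(B) = B + 2*B**2 (s(B) = (B**2 + B**2) + B = 2*B**2 + B = B + 2*B**2)
p(y, Q) = 5 - (1035 + Q)/(-625 + y) (p(y, Q) = 5 - (Q - 23*(1 + 2*(-23)))/(y - 625) = 5 - (Q - 23*(1 - 46))/(-625 + y) = 5 - (Q - 23*(-45))/(-625 + y) = 5 - (Q + 1035)/(-625 + y) = 5 - (1035 + Q)/(-625 + y))
1/p(J, 754) = 1/((-4160 - 1*754 + 5*(-221))/(-625 - 221)) = 1/((-4160 - 754 - 1105)/(-846)) = 1/(-1/846*(-6019)) = 1/(6019/846) = 846/6019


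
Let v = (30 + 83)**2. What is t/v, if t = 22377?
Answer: 22377/12769 ≈ 1.7524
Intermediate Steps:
v = 12769 (v = 113**2 = 12769)
t/v = 22377/12769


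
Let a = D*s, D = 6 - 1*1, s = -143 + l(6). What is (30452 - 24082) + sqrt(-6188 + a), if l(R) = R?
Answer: 6370 + I*sqrt(6873) ≈ 6370.0 + 82.904*I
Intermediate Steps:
s = -137 (s = -143 + 6 = -137)
D = 5 (D = 6 - 1 = 5)
a = -685 (a = 5*(-137) = -685)
(30452 - 24082) + sqrt(-6188 + a) = (30452 - 24082) + sqrt(-6188 - 685) = 6370 + sqrt(-6873) = 6370 + I*sqrt(6873)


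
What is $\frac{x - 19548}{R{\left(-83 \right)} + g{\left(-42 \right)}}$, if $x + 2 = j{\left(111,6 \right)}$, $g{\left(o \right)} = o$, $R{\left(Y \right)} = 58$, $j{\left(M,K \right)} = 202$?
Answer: $- \frac{4837}{4} \approx -1209.3$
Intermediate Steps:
$x = 200$ ($x = -2 + 202 = 200$)
$\frac{x - 19548}{R{\left(-83 \right)} + g{\left(-42 \right)}} = \frac{200 - 19548}{58 - 42} = - \frac{19348}{16} = \left(-19348\right) \frac{1}{16} = - \frac{4837}{4}$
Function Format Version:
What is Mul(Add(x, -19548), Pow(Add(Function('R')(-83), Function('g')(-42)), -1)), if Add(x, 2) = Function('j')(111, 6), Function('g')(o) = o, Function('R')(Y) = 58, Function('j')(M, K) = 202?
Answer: Rational(-4837, 4) ≈ -1209.3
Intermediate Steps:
x = 200 (x = Add(-2, 202) = 200)
Mul(Add(x, -19548), Pow(Add(Function('R')(-83), Function('g')(-42)), -1)) = Mul(Add(200, -19548), Pow(Add(58, -42), -1)) = Mul(-19348, Pow(16, -1)) = Mul(-19348, Rational(1, 16)) = Rational(-4837, 4)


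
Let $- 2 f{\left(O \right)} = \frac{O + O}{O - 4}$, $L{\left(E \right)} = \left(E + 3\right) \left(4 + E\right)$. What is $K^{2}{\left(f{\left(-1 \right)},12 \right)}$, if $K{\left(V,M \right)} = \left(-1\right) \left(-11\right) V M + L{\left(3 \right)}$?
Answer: $\frac{6084}{25} \approx 243.36$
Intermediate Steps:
$L{\left(E \right)} = \left(3 + E\right) \left(4 + E\right)$
$f{\left(O \right)} = - \frac{O}{-4 + O}$ ($f{\left(O \right)} = - \frac{\left(O + O\right) \frac{1}{O - 4}}{2} = - \frac{2 O \frac{1}{-4 + O}}{2} = - \frac{O}{-4 + O}$)
$K{\left(V,M \right)} = 42 + 11 M V$ ($K{\left(V,M \right)} = \left(-1\right) \left(-11\right) V M + \left(12 + 3^{2} + 7 \cdot 3\right) = 11 V M + \left(12 + 9 + 21\right) = 11 M V + 42 = 42 + 11 M V$)
$K^{2}{\left(f{\left(-1 \right)},12 \right)} = \left(42 + 11 \cdot 12 \left(\left(-1\right) \left(-1\right) \frac{1}{-4 - 1}\right)\right)^{2} = \left(42 + 11 \cdot 12 \left(\left(-1\right) \left(-1\right) \frac{1}{-5}\right)\right)^{2} = \left(42 + 11 \cdot 12 \left(\left(-1\right) \left(-1\right) \left(- \frac{1}{5}\right)\right)\right)^{2} = \left(42 + 11 \cdot 12 \left(- \frac{1}{5}\right)\right)^{2} = \left(42 - \frac{132}{5}\right)^{2} = \left(\frac{78}{5}\right)^{2} = \frac{6084}{25}$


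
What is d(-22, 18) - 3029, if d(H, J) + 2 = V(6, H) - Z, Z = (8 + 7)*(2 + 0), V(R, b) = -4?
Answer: -3065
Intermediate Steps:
Z = 30 (Z = 15*2 = 30)
d(H, J) = -36 (d(H, J) = -2 + (-4 - 1*30) = -2 + (-4 - 30) = -2 - 34 = -36)
d(-22, 18) - 3029 = -36 - 3029 = -3065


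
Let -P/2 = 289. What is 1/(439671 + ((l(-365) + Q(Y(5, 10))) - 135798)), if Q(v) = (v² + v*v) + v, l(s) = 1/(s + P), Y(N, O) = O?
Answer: 943/286750268 ≈ 3.2886e-6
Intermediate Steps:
P = -578 (P = -2*289 = -578)
l(s) = 1/(-578 + s) (l(s) = 1/(s - 578) = 1/(-578 + s))
Q(v) = v + 2*v² (Q(v) = (v² + v²) + v = 2*v² + v = v + 2*v²)
1/(439671 + ((l(-365) + Q(Y(5, 10))) - 135798)) = 1/(439671 + ((1/(-578 - 365) + 10*(1 + 2*10)) - 135798)) = 1/(439671 + ((1/(-943) + 10*(1 + 20)) - 135798)) = 1/(439671 + ((-1/943 + 10*21) - 135798)) = 1/(439671 + ((-1/943 + 210) - 135798)) = 1/(439671 + (198029/943 - 135798)) = 1/(439671 - 127859485/943) = 1/(286750268/943) = 943/286750268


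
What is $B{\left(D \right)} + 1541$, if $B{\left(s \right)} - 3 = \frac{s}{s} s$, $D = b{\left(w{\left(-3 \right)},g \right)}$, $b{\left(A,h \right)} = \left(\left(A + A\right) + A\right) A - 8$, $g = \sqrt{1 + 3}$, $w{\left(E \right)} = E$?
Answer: $1563$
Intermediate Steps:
$g = 2$ ($g = \sqrt{4} = 2$)
$b{\left(A,h \right)} = -8 + 3 A^{2}$ ($b{\left(A,h \right)} = \left(2 A + A\right) A - 8 = 3 A A - 8 = 3 A^{2} - 8 = -8 + 3 A^{2}$)
$D = 19$ ($D = -8 + 3 \left(-3\right)^{2} = -8 + 3 \cdot 9 = -8 + 27 = 19$)
$B{\left(s \right)} = 3 + s$ ($B{\left(s \right)} = 3 + \frac{s}{s} s = 3 + 1 s = 3 + s$)
$B{\left(D \right)} + 1541 = \left(3 + 19\right) + 1541 = 22 + 1541 = 1563$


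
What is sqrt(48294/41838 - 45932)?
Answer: 13*I*sqrt(13214692679)/6973 ≈ 214.31*I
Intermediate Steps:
sqrt(48294/41838 - 45932) = sqrt(48294*(1/41838) - 45932) = sqrt(8049/6973 - 45932) = sqrt(-320275787/6973) = 13*I*sqrt(13214692679)/6973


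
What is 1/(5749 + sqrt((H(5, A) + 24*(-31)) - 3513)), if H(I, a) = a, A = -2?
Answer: 5749/33055260 - I*sqrt(4259)/33055260 ≈ 0.00017392 - 1.9743e-6*I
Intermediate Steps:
1/(5749 + sqrt((H(5, A) + 24*(-31)) - 3513)) = 1/(5749 + sqrt((-2 + 24*(-31)) - 3513)) = 1/(5749 + sqrt((-2 - 744) - 3513)) = 1/(5749 + sqrt(-746 - 3513)) = 1/(5749 + sqrt(-4259)) = 1/(5749 + I*sqrt(4259))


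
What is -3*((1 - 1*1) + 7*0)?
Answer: 0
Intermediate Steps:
-3*((1 - 1*1) + 7*0) = -3*((1 - 1) + 0) = -3*(0 + 0) = -3*0 = 0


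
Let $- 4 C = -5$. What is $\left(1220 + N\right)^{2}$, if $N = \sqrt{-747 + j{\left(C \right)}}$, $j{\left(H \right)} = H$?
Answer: $\frac{\left(2440 + i \sqrt{2983}\right)^{2}}{4} \approx 1.4877 \cdot 10^{6} + 66633.0 i$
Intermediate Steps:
$C = \frac{5}{4}$ ($C = \left(- \frac{1}{4}\right) \left(-5\right) = \frac{5}{4} \approx 1.25$)
$N = \frac{i \sqrt{2983}}{2}$ ($N = \sqrt{-747 + \frac{5}{4}} = \sqrt{- \frac{2983}{4}} = \frac{i \sqrt{2983}}{2} \approx 27.308 i$)
$\left(1220 + N\right)^{2} = \left(1220 + \frac{i \sqrt{2983}}{2}\right)^{2}$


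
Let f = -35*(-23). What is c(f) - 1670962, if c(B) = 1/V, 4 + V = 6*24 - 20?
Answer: -200515439/120 ≈ -1.6710e+6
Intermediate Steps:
f = 805
V = 120 (V = -4 + (6*24 - 20) = -4 + (144 - 20) = -4 + 124 = 120)
c(B) = 1/120
c(f) - 1670962 = 1/120 - 1670962 = -200515439/120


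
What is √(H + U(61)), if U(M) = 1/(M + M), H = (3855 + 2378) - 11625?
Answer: I*√80254406/122 ≈ 73.43*I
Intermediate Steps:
H = -5392 (H = 6233 - 11625 = -5392)
U(M) = 1/(2*M)
√(H + U(61)) = √(-5392 + (½)/61) = √(-5392 + (½)*(1/61)) = √(-5392 + 1/122) = √(-657823/122) = I*√80254406/122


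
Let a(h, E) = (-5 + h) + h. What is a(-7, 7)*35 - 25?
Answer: -690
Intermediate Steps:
a(h, E) = -5 + 2*h
a(-7, 7)*35 - 25 = (-5 + 2*(-7))*35 - 25 = (-5 - 14)*35 - 25 = -19*35 - 25 = -665 - 25 = -690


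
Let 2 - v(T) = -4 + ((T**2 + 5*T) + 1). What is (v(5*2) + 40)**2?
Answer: 11025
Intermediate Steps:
v(T) = 5 - T**2 - 5*T (v(T) = 2 - (-4 + ((T**2 + 5*T) + 1)) = 2 - (-4 + (1 + T**2 + 5*T)) = 2 - (-3 + T**2 + 5*T) = 2 + (3 - T**2 - 5*T) = 5 - T**2 - 5*T)
(v(5*2) + 40)**2 = ((5 - (5*2)**2 - 25*2) + 40)**2 = ((5 - 1*10**2 - 5*10) + 40)**2 = ((5 - 1*100 - 50) + 40)**2 = ((5 - 100 - 50) + 40)**2 = (-145 + 40)**2 = (-105)**2 = 11025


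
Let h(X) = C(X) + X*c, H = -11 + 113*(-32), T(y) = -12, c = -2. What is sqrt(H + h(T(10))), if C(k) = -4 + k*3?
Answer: I*sqrt(3643) ≈ 60.357*I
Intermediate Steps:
H = -3627 (H = -11 - 3616 = -3627)
C(k) = -4 + 3*k
h(X) = -4 + X (h(X) = (-4 + 3*X) + X*(-2) = (-4 + 3*X) - 2*X = -4 + X)
sqrt(H + h(T(10))) = sqrt(-3627 + (-4 - 12)) = sqrt(-3627 - 16) = sqrt(-3643) = I*sqrt(3643)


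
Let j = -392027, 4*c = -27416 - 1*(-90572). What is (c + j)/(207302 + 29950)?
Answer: -188119/118626 ≈ -1.5858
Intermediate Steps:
c = 15789 (c = (-27416 - 1*(-90572))/4 = (-27416 + 90572)/4 = (¼)*63156 = 15789)
(c + j)/(207302 + 29950) = (15789 - 392027)/(207302 + 29950) = -376238/237252 = -376238*1/237252 = -188119/118626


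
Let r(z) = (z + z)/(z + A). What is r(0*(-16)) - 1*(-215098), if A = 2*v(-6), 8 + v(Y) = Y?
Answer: 215098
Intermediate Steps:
v(Y) = -8 + Y
A = -28 (A = 2*(-8 - 6) = 2*(-14) = -28)
r(z) = 2*z/(-28 + z) (r(z) = (z + z)/(z - 28) = (2*z)/(-28 + z) = 2*z/(-28 + z))
r(0*(-16)) - 1*(-215098) = 2*(0*(-16))/(-28 + 0*(-16)) - 1*(-215098) = 2*0/(-28 + 0) + 215098 = 2*0/(-28) + 215098 = 2*0*(-1/28) + 215098 = 0 + 215098 = 215098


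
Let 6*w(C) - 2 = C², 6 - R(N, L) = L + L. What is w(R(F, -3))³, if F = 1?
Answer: 389017/27 ≈ 14408.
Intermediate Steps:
R(N, L) = 6 - 2*L (R(N, L) = 6 - (L + L) = 6 - 2*L)
w(C) = ⅓ + C²/6
w(R(F, -3))³ = (⅓ + (6 - 2*(-3))²/6)³ = (⅓ + (6 + 6)²/6)³ = (⅓ + (⅙)*12²)³ = (⅓ + (⅙)*144)³ = (⅓ + 24)³ = (73/3)³ = 389017/27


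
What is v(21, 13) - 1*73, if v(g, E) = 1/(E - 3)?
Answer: -729/10 ≈ -72.900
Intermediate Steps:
v(g, E) = 1/(-3 + E)
v(21, 13) - 1*73 = 1/(-3 + 13) - 1*73 = 1/10 - 73 = ⅒ - 73 = -729/10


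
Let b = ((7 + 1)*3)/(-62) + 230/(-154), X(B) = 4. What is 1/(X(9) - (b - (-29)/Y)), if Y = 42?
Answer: 2046/10619 ≈ 0.19267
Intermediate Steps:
b = -4489/2387 (b = (8*3)*(-1/62) + 230*(-1/154) = 24*(-1/62) - 115/77 = -12/31 - 115/77 = -4489/2387 ≈ -1.8806)
1/(X(9) - (b - (-29)/Y)) = 1/(4 - (-4489/2387 - (-29)/42)) = 1/(4 - (-4489/2387 - 1*(-29/42))) = 1/(4 - (-4489/2387 + 29/42)) = 1/(4 - 1*(-2435/2046)) = 1/(4 + 2435/2046) = 1/(10619/2046) = 2046/10619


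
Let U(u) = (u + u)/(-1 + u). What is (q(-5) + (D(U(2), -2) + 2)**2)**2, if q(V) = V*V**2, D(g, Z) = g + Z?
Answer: 11881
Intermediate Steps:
U(u) = 2*u/(-1 + u) (U(u) = (2*u)/(-1 + u) = 2*u/(-1 + u))
D(g, Z) = Z + g
q(V) = V**3
(q(-5) + (D(U(2), -2) + 2)**2)**2 = ((-5)**3 + ((-2 + 2*2/(-1 + 2)) + 2)**2)**2 = (-125 + ((-2 + 2*2/1) + 2)**2)**2 = (-125 + ((-2 + 2*2*1) + 2)**2)**2 = (-125 + ((-2 + 4) + 2)**2)**2 = (-125 + (2 + 2)**2)**2 = (-125 + 4**2)**2 = (-125 + 16)**2 = (-109)**2 = 11881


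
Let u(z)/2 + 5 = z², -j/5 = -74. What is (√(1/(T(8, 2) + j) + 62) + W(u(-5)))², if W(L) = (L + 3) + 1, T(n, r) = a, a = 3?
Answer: (16412 + √8626371)²/139129 ≈ 2690.9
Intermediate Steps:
j = 370 (j = -5*(-74) = 370)
T(n, r) = 3
u(z) = -10 + 2*z²
W(L) = 4 + L (W(L) = (3 + L) + 1 = 4 + L)
(√(1/(T(8, 2) + j) + 62) + W(u(-5)))² = (√(1/(3 + 370) + 62) + (4 + (-10 + 2*(-5)²)))² = (√(1/373 + 62) + (4 + (-10 + 2*25)))² = (√(1/373 + 62) + (4 + (-10 + 50)))² = (√(23127/373) + (4 + 40))² = (√8626371/373 + 44)² = (44 + √8626371/373)²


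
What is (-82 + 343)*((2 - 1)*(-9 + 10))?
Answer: 261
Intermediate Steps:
(-82 + 343)*((2 - 1)*(-9 + 10)) = 261*(1*1) = 261*1 = 261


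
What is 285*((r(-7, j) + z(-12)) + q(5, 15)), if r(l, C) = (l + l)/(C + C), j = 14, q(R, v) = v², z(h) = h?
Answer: 121125/2 ≈ 60563.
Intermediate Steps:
r(l, C) = l/C (r(l, C) = (2*l)/((2*C)) = (2*l)*(1/(2*C)) = l/C)
285*((r(-7, j) + z(-12)) + q(5, 15)) = 285*((-7/14 - 12) + 15²) = 285*((-7*1/14 - 12) + 225) = 285*((-½ - 12) + 225) = 285*(-25/2 + 225) = 285*(425/2) = 121125/2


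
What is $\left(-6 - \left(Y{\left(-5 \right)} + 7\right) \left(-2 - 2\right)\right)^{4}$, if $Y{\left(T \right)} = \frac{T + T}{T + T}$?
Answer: $456976$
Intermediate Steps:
$Y{\left(T \right)} = 1$ ($Y{\left(T \right)} = \frac{2 T}{2 T} = 2 T \frac{1}{2 T} = 1$)
$\left(-6 - \left(Y{\left(-5 \right)} + 7\right) \left(-2 - 2\right)\right)^{4} = \left(-6 - \left(1 + 7\right) \left(-2 - 2\right)\right)^{4} = \left(-6 - 8 \left(-4\right)\right)^{4} = \left(-6 - -32\right)^{4} = \left(-6 + 32\right)^{4} = 26^{4} = 456976$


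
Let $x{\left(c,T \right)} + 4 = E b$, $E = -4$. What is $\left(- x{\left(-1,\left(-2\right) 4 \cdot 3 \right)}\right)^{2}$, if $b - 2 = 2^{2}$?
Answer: $784$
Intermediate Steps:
$b = 6$ ($b = 2 + 2^{2} = 2 + 4 = 6$)
$x{\left(c,T \right)} = -28$ ($x{\left(c,T \right)} = -4 - 24 = -28$)
$\left(- x{\left(-1,\left(-2\right) 4 \cdot 3 \right)}\right)^{2} = \left(\left(-1\right) \left(-28\right)\right)^{2} = 28^{2} = 784$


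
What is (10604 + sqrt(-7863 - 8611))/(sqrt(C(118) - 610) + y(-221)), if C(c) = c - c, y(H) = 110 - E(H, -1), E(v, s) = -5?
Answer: (10604 + I*sqrt(16474))/(115 + I*sqrt(610)) ≈ 88.372 - 17.863*I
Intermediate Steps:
y(H) = 115 (y(H) = 110 - 1*(-5) = 110 + 5 = 115)
C(c) = 0
(10604 + sqrt(-7863 - 8611))/(sqrt(C(118) - 610) + y(-221)) = (10604 + sqrt(-7863 - 8611))/(sqrt(0 - 610) + 115) = (10604 + sqrt(-16474))/(sqrt(-610) + 115) = (10604 + I*sqrt(16474))/(I*sqrt(610) + 115) = (10604 + I*sqrt(16474))/(115 + I*sqrt(610))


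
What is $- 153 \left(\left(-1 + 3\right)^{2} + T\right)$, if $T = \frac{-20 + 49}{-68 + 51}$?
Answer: $-351$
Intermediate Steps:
$T = - \frac{29}{17}$ ($T = \frac{29}{-17} = 29 \left(- \frac{1}{17}\right) = - \frac{29}{17} \approx -1.7059$)
$- 153 \left(\left(-1 + 3\right)^{2} + T\right) = - 153 \left(\left(-1 + 3\right)^{2} - \frac{29}{17}\right) = - 153 \left(2^{2} - \frac{29}{17}\right) = - 153 \left(4 - \frac{29}{17}\right) = \left(-153\right) \frac{39}{17} = -351$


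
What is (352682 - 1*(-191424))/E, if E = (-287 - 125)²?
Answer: 272053/84872 ≈ 3.2055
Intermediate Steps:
E = 169744 (E = (-412)² = 169744)
(352682 - 1*(-191424))/E = (352682 - 1*(-191424))/169744 = (352682 + 191424)*(1/169744) = 544106*(1/169744) = 272053/84872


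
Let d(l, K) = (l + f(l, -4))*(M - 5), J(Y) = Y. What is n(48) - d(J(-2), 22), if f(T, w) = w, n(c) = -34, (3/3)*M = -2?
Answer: -76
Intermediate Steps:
M = -2
d(l, K) = 28 - 7*l (d(l, K) = (l - 4)*(-2 - 5) = (-4 + l)*(-7) = 28 - 7*l)
n(48) - d(J(-2), 22) = -34 - (28 - 7*(-2)) = -34 - (28 + 14) = -34 - 1*42 = -34 - 42 = -76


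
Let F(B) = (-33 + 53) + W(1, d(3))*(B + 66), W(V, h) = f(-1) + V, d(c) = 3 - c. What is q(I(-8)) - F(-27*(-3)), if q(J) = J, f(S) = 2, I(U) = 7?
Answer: -454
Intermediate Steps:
W(V, h) = 2 + V
F(B) = 218 + 3*B (F(B) = (-33 + 53) + (2 + 1)*(B + 66) = 20 + 3*(66 + B) = 20 + (198 + 3*B) = 218 + 3*B)
q(I(-8)) - F(-27*(-3)) = 7 - (218 + 3*(-27*(-3))) = 7 - (218 + 3*81) = 7 - (218 + 243) = 7 - 1*461 = 7 - 461 = -454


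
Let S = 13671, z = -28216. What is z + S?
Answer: -14545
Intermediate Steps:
z + S = -28216 + 13671 = -14545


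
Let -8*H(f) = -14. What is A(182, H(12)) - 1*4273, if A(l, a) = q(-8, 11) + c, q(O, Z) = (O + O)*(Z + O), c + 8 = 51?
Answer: -4278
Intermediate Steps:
c = 43 (c = -8 + 51 = 43)
H(f) = 7/4 (H(f) = -⅛*(-14) = 7/4)
q(O, Z) = 2*O*(O + Z) (q(O, Z) = (2*O)*(O + Z) = 2*O*(O + Z))
A(l, a) = -5 (A(l, a) = 2*(-8)*(-8 + 11) + 43 = 2*(-8)*3 + 43 = -48 + 43 = -5)
A(182, H(12)) - 1*4273 = -5 - 1*4273 = -5 - 4273 = -4278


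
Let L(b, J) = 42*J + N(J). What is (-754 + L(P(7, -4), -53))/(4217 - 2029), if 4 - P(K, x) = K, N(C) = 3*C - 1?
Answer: -785/547 ≈ -1.4351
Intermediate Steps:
N(C) = -1 + 3*C
P(K, x) = 4 - K
L(b, J) = -1 + 45*J (L(b, J) = 42*J + (-1 + 3*J) = -1 + 45*J)
(-754 + L(P(7, -4), -53))/(4217 - 2029) = (-754 + (-1 + 45*(-53)))/(4217 - 2029) = (-754 + (-1 - 2385))/2188 = (-754 - 2386)*(1/2188) = -3140*1/2188 = -785/547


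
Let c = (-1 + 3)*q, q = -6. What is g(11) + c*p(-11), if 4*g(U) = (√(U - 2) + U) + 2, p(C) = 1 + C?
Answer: 124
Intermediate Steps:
g(U) = ½ + U/4 + √(-2 + U)/4 (g(U) = ((√(U - 2) + U) + 2)/4 = ((√(-2 + U) + U) + 2)/4 = ((U + √(-2 + U)) + 2)/4 = (2 + U + √(-2 + U))/4 = ½ + U/4 + √(-2 + U)/4)
c = -12 (c = (-1 + 3)*(-6) = 2*(-6) = -12)
g(11) + c*p(-11) = (½ + (¼)*11 + √(-2 + 11)/4) - 12*(1 - 11) = (½ + 11/4 + √9/4) - 12*(-10) = (½ + 11/4 + (¼)*3) + 120 = (½ + 11/4 + ¾) + 120 = 4 + 120 = 124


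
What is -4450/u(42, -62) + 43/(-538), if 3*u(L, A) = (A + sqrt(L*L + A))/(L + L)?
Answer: 296867669/9146 + 8900*sqrt(1702)/17 ≈ 54057.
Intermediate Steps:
u(L, A) = (A + sqrt(A + L**2))/(6*L) (u(L, A) = ((A + sqrt(L*L + A))/(L + L))/3 = ((A + sqrt(L**2 + A))/((2*L)))/3 = ((A + sqrt(A + L**2))*(1/(2*L)))/3 = ((A + sqrt(A + L**2))/(2*L))/3 = (A + sqrt(A + L**2))/(6*L))
-4450/u(42, -62) + 43/(-538) = -4450*252/(-62 + sqrt(-62 + 42**2)) + 43/(-538) = -4450*252/(-62 + sqrt(-62 + 1764)) + 43*(-1/538) = -4450*252/(-62 + sqrt(1702)) - 43/538 = -4450/(-31/126 + sqrt(1702)/252) - 43/538 = -43/538 - 4450/(-31/126 + sqrt(1702)/252)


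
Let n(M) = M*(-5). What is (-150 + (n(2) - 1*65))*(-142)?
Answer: 31950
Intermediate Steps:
n(M) = -5*M
(-150 + (n(2) - 1*65))*(-142) = (-150 + (-5*2 - 1*65))*(-142) = (-150 + (-10 - 65))*(-142) = (-150 - 75)*(-142) = -225*(-142) = 31950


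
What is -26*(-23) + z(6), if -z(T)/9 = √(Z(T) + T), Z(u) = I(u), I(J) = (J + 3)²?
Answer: 598 - 9*√87 ≈ 514.05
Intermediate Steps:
I(J) = (3 + J)²
Z(u) = (3 + u)²
z(T) = -9*√(T + (3 + T)²) (z(T) = -9*√((3 + T)² + T) = -9*√(T + (3 + T)²))
-26*(-23) + z(6) = -26*(-23) - 9*√(6 + (3 + 6)²) = 598 - 9*√(6 + 9²) = 598 - 9*√(6 + 81) = 598 - 9*√87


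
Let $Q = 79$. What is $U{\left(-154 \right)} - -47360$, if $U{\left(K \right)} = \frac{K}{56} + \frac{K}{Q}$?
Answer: $\frac{14964275}{316} \approx 47355.0$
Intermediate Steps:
$U{\left(K \right)} = \frac{135 K}{4424}$ ($U{\left(K \right)} = \frac{K}{56} + \frac{K}{79} = \frac{135 K}{4424}$)
$U{\left(-154 \right)} - -47360 = \frac{135}{4424} \left(-154\right) - -47360 = - \frac{1485}{316} + 47360 = \frac{14964275}{316}$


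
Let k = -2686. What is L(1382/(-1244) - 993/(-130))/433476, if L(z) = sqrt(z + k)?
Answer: 17*I*sqrt(236798510)/2190679335 ≈ 0.00011942*I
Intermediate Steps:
L(z) = sqrt(-2686 + z) (L(z) = sqrt(z - 2686) = sqrt(-2686 + z))
L(1382/(-1244) - 993/(-130))/433476 = sqrt(-2686 + (1382/(-1244) - 993/(-130)))/433476 = sqrt(-2686 + (1382*(-1/1244) - 993*(-1/130)))*(1/433476) = sqrt(-2686 + (-691/622 + 993/130))*(1/433476) = sqrt(-2686 + 131954/20215)*(1/433476) = sqrt(-54165536/20215)*(1/433476) = (68*I*sqrt(236798510)/20215)*(1/433476) = 17*I*sqrt(236798510)/2190679335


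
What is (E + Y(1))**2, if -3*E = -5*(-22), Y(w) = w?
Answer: 11449/9 ≈ 1272.1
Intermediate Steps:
E = -110/3 (E = -(-5)*(-22)/3 = -1/3*110 = -110/3 ≈ -36.667)
(E + Y(1))**2 = (-110/3 + 1)**2 = (-107/3)**2 = 11449/9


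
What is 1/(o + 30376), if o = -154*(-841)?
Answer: 1/159890 ≈ 6.2543e-6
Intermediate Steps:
o = 129514
1/(o + 30376) = 1/(129514 + 30376) = 1/159890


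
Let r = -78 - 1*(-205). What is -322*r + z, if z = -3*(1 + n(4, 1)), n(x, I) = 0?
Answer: -40897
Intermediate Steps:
r = 127 (r = -78 + 205 = 127)
z = -3 (z = -3*(1 + 0) = -3*1 = -3)
-322*r + z = -322*127 - 3 = -40894 - 3 = -40897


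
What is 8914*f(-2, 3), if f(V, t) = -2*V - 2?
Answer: 17828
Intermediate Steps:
f(V, t) = -2 - 2*V
8914*f(-2, 3) = 8914*(-2 - 2*(-2)) = 8914*(-2 + 4) = 8914*2 = 17828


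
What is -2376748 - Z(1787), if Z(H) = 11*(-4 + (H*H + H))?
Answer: -37523420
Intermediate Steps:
Z(H) = -44 + 11*H + 11*H² (Z(H) = 11*(-4 + (H² + H)) = 11*(-4 + (H + H²)) = 11*(-4 + H + H²) = -44 + 11*H + 11*H²)
-2376748 - Z(1787) = -2376748 - (-44 + 11*1787 + 11*1787²) = -2376748 - (-44 + 19657 + 11*3193369) = -2376748 - (-44 + 19657 + 35127059) = -2376748 - 1*35146672 = -2376748 - 35146672 = -37523420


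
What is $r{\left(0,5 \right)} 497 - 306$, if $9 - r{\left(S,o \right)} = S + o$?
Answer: $1682$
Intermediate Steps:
$r{\left(S,o \right)} = 9 - S - o$ ($r{\left(S,o \right)} = 9 - \left(S + o\right) = 9 - S - o$)
$r{\left(0,5 \right)} 497 - 306 = \left(9 - 0 - 5\right) 497 - 306 = \left(9 + 0 - 5\right) 497 - 306 = 4 \cdot 497 - 306 = 1988 - 306 = 1682$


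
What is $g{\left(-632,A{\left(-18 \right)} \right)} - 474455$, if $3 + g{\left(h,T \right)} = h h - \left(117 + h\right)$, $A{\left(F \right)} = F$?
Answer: $-74519$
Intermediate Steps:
$g{\left(h,T \right)} = -120 + h^{2} - h$ ($g{\left(h,T \right)} = -3 - \left(117 + h - h h\right) = -3 - \left(117 + h - h^{2}\right) = -120 + h^{2} - h$)
$g{\left(-632,A{\left(-18 \right)} \right)} - 474455 = \left(-120 + \left(-632\right)^{2} - -632\right) - 474455 = \left(-120 + 399424 + 632\right) - 474455 = 399936 - 474455 = -74519$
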